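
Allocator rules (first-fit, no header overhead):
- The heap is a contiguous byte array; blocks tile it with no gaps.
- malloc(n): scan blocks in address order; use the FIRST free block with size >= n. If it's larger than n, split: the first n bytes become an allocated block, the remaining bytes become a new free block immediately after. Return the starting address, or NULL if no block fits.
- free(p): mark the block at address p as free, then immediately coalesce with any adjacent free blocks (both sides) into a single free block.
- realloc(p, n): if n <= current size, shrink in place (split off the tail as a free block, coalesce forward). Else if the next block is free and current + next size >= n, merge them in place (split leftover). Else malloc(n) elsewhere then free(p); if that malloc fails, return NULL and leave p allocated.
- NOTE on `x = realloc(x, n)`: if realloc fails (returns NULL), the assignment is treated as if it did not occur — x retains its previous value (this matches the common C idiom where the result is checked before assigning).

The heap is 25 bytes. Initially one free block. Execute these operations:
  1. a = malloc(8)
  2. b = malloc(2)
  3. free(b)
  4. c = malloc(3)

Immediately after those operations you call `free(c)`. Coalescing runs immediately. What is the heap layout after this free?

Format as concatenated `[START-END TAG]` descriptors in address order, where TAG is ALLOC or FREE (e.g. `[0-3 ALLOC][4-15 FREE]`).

Answer: [0-7 ALLOC][8-24 FREE]

Derivation:
Op 1: a = malloc(8) -> a = 0; heap: [0-7 ALLOC][8-24 FREE]
Op 2: b = malloc(2) -> b = 8; heap: [0-7 ALLOC][8-9 ALLOC][10-24 FREE]
Op 3: free(b) -> (freed b); heap: [0-7 ALLOC][8-24 FREE]
Op 4: c = malloc(3) -> c = 8; heap: [0-7 ALLOC][8-10 ALLOC][11-24 FREE]
free(c): c = 8 -> block [8-10 ALLOC]; mark free, coalesce with adjacent free neighbors -> [0-7 ALLOC][8-24 FREE]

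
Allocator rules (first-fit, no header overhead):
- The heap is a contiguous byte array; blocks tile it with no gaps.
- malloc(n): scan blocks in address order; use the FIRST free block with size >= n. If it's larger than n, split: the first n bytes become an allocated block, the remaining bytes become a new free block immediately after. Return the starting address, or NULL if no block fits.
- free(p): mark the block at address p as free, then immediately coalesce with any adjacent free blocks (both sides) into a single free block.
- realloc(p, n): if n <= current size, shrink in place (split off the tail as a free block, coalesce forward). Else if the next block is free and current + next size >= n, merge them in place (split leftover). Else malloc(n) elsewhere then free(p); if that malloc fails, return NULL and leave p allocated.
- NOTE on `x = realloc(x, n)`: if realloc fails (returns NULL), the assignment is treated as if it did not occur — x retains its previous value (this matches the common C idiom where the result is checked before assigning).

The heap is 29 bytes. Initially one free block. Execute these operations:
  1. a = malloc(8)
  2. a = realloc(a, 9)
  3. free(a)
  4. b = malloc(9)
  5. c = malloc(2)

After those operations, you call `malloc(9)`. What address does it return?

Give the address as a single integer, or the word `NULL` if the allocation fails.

Op 1: a = malloc(8) -> a = 0; heap: [0-7 ALLOC][8-28 FREE]
Op 2: a = realloc(a, 9) -> a = 0; heap: [0-8 ALLOC][9-28 FREE]
Op 3: free(a) -> (freed a); heap: [0-28 FREE]
Op 4: b = malloc(9) -> b = 0; heap: [0-8 ALLOC][9-28 FREE]
Op 5: c = malloc(2) -> c = 9; heap: [0-8 ALLOC][9-10 ALLOC][11-28 FREE]
malloc(9): first-fit scan over [0-8 ALLOC][9-10 ALLOC][11-28 FREE] -> 11

Answer: 11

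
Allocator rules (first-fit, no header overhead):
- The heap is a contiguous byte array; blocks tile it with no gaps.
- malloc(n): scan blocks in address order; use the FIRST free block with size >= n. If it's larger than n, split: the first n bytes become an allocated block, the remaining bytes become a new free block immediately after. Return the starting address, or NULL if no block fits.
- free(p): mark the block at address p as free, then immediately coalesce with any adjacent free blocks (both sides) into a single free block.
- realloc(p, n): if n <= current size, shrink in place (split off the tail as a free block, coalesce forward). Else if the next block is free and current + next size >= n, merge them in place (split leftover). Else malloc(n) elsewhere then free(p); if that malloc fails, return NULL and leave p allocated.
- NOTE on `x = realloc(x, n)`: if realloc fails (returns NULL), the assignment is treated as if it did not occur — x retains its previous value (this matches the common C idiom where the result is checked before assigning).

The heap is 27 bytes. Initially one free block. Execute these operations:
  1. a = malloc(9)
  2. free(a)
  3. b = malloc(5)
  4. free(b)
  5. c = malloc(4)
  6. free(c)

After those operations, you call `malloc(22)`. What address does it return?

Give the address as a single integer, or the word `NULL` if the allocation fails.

Answer: 0

Derivation:
Op 1: a = malloc(9) -> a = 0; heap: [0-8 ALLOC][9-26 FREE]
Op 2: free(a) -> (freed a); heap: [0-26 FREE]
Op 3: b = malloc(5) -> b = 0; heap: [0-4 ALLOC][5-26 FREE]
Op 4: free(b) -> (freed b); heap: [0-26 FREE]
Op 5: c = malloc(4) -> c = 0; heap: [0-3 ALLOC][4-26 FREE]
Op 6: free(c) -> (freed c); heap: [0-26 FREE]
malloc(22): first-fit scan over [0-26 FREE] -> 0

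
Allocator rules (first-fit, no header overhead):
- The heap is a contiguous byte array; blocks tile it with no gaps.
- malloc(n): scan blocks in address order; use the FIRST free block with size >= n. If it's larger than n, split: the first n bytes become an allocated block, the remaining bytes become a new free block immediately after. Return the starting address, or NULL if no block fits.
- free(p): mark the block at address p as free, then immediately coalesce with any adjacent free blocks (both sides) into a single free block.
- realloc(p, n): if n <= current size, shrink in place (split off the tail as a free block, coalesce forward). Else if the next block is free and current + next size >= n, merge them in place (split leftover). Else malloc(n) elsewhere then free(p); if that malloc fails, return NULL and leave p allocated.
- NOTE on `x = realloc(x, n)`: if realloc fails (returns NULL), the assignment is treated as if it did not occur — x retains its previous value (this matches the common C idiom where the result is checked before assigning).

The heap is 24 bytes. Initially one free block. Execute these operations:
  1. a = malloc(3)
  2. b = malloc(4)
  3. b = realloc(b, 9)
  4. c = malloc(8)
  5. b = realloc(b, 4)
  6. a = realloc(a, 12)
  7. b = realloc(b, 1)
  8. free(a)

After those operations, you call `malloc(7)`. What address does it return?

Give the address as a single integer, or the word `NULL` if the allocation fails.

Op 1: a = malloc(3) -> a = 0; heap: [0-2 ALLOC][3-23 FREE]
Op 2: b = malloc(4) -> b = 3; heap: [0-2 ALLOC][3-6 ALLOC][7-23 FREE]
Op 3: b = realloc(b, 9) -> b = 3; heap: [0-2 ALLOC][3-11 ALLOC][12-23 FREE]
Op 4: c = malloc(8) -> c = 12; heap: [0-2 ALLOC][3-11 ALLOC][12-19 ALLOC][20-23 FREE]
Op 5: b = realloc(b, 4) -> b = 3; heap: [0-2 ALLOC][3-6 ALLOC][7-11 FREE][12-19 ALLOC][20-23 FREE]
Op 6: a = realloc(a, 12) -> NULL (a unchanged); heap: [0-2 ALLOC][3-6 ALLOC][7-11 FREE][12-19 ALLOC][20-23 FREE]
Op 7: b = realloc(b, 1) -> b = 3; heap: [0-2 ALLOC][3-3 ALLOC][4-11 FREE][12-19 ALLOC][20-23 FREE]
Op 8: free(a) -> (freed a); heap: [0-2 FREE][3-3 ALLOC][4-11 FREE][12-19 ALLOC][20-23 FREE]
malloc(7): first-fit scan over [0-2 FREE][3-3 ALLOC][4-11 FREE][12-19 ALLOC][20-23 FREE] -> 4

Answer: 4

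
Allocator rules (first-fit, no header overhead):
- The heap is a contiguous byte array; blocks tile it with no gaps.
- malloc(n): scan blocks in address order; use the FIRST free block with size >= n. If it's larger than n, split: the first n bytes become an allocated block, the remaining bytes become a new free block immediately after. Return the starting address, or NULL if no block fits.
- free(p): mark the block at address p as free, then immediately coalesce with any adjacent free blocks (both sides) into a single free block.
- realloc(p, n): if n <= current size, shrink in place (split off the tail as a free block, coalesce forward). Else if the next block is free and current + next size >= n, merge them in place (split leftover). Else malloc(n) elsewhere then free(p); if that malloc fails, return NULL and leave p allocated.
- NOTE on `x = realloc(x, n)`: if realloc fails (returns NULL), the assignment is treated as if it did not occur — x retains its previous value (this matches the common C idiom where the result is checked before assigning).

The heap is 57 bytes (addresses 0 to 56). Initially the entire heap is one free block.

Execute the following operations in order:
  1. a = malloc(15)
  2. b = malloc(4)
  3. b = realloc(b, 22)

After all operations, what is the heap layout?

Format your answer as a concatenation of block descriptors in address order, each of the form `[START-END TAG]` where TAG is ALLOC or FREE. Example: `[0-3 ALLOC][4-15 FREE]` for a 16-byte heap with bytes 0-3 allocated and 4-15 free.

Answer: [0-14 ALLOC][15-36 ALLOC][37-56 FREE]

Derivation:
Op 1: a = malloc(15) -> a = 0; heap: [0-14 ALLOC][15-56 FREE]
Op 2: b = malloc(4) -> b = 15; heap: [0-14 ALLOC][15-18 ALLOC][19-56 FREE]
Op 3: b = realloc(b, 22) -> b = 15; heap: [0-14 ALLOC][15-36 ALLOC][37-56 FREE]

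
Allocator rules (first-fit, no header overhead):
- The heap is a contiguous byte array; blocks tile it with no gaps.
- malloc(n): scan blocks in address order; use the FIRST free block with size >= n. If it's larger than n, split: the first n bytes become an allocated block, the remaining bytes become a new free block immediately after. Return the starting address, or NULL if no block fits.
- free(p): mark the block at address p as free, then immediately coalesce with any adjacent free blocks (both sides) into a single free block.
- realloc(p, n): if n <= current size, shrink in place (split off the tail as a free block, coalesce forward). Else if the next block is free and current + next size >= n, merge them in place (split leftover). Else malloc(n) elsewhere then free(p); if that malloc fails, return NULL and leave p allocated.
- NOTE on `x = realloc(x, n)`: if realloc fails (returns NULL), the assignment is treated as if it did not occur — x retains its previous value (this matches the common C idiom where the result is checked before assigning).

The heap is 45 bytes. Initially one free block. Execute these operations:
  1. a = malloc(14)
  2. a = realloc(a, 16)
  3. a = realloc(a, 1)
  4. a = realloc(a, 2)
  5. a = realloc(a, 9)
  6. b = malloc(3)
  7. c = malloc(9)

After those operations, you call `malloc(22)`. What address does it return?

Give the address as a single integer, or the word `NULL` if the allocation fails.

Op 1: a = malloc(14) -> a = 0; heap: [0-13 ALLOC][14-44 FREE]
Op 2: a = realloc(a, 16) -> a = 0; heap: [0-15 ALLOC][16-44 FREE]
Op 3: a = realloc(a, 1) -> a = 0; heap: [0-0 ALLOC][1-44 FREE]
Op 4: a = realloc(a, 2) -> a = 0; heap: [0-1 ALLOC][2-44 FREE]
Op 5: a = realloc(a, 9) -> a = 0; heap: [0-8 ALLOC][9-44 FREE]
Op 6: b = malloc(3) -> b = 9; heap: [0-8 ALLOC][9-11 ALLOC][12-44 FREE]
Op 7: c = malloc(9) -> c = 12; heap: [0-8 ALLOC][9-11 ALLOC][12-20 ALLOC][21-44 FREE]
malloc(22): first-fit scan over [0-8 ALLOC][9-11 ALLOC][12-20 ALLOC][21-44 FREE] -> 21

Answer: 21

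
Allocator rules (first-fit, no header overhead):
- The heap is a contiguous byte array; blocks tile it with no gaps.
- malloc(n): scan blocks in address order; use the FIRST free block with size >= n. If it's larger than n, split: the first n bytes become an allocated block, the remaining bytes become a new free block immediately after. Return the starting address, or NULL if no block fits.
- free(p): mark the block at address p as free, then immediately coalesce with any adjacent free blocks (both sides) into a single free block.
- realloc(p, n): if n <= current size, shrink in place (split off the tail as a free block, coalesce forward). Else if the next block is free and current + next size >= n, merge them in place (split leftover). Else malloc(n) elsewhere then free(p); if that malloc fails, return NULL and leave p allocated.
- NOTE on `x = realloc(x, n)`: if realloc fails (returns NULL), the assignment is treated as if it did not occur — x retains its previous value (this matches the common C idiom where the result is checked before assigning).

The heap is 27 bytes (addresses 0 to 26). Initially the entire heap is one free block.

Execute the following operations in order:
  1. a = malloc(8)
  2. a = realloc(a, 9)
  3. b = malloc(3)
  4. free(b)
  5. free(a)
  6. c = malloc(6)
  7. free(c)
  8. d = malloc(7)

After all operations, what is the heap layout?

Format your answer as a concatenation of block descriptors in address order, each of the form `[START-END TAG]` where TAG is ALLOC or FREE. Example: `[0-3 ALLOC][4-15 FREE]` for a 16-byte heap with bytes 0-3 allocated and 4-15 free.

Op 1: a = malloc(8) -> a = 0; heap: [0-7 ALLOC][8-26 FREE]
Op 2: a = realloc(a, 9) -> a = 0; heap: [0-8 ALLOC][9-26 FREE]
Op 3: b = malloc(3) -> b = 9; heap: [0-8 ALLOC][9-11 ALLOC][12-26 FREE]
Op 4: free(b) -> (freed b); heap: [0-8 ALLOC][9-26 FREE]
Op 5: free(a) -> (freed a); heap: [0-26 FREE]
Op 6: c = malloc(6) -> c = 0; heap: [0-5 ALLOC][6-26 FREE]
Op 7: free(c) -> (freed c); heap: [0-26 FREE]
Op 8: d = malloc(7) -> d = 0; heap: [0-6 ALLOC][7-26 FREE]

Answer: [0-6 ALLOC][7-26 FREE]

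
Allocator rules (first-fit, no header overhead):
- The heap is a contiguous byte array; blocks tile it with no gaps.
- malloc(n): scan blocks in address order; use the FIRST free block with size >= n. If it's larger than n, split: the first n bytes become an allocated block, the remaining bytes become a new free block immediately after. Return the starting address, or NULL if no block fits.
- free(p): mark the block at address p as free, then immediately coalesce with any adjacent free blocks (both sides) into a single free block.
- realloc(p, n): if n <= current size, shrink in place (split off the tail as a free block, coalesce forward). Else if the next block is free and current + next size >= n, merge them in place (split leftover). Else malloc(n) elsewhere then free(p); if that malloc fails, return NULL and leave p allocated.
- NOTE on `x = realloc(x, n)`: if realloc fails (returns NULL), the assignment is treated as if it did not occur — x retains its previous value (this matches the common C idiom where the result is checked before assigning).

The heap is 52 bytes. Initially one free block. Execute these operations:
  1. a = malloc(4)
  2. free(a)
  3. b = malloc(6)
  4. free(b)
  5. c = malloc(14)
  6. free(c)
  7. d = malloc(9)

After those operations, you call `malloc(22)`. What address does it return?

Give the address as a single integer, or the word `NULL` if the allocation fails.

Op 1: a = malloc(4) -> a = 0; heap: [0-3 ALLOC][4-51 FREE]
Op 2: free(a) -> (freed a); heap: [0-51 FREE]
Op 3: b = malloc(6) -> b = 0; heap: [0-5 ALLOC][6-51 FREE]
Op 4: free(b) -> (freed b); heap: [0-51 FREE]
Op 5: c = malloc(14) -> c = 0; heap: [0-13 ALLOC][14-51 FREE]
Op 6: free(c) -> (freed c); heap: [0-51 FREE]
Op 7: d = malloc(9) -> d = 0; heap: [0-8 ALLOC][9-51 FREE]
malloc(22): first-fit scan over [0-8 ALLOC][9-51 FREE] -> 9

Answer: 9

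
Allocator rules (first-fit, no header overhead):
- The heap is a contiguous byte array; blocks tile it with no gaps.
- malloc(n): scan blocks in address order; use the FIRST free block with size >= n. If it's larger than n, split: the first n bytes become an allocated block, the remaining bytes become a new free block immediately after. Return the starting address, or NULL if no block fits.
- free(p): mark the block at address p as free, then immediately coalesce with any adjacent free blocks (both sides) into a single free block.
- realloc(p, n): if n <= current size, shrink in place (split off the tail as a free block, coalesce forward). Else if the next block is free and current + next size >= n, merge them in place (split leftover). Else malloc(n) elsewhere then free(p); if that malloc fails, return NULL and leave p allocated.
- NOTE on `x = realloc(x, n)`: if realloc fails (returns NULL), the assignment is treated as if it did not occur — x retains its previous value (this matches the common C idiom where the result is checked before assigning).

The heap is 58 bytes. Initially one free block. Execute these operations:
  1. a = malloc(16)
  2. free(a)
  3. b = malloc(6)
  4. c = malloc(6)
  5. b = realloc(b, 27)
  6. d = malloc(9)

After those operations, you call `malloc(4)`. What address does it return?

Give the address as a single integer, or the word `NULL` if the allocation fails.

Op 1: a = malloc(16) -> a = 0; heap: [0-15 ALLOC][16-57 FREE]
Op 2: free(a) -> (freed a); heap: [0-57 FREE]
Op 3: b = malloc(6) -> b = 0; heap: [0-5 ALLOC][6-57 FREE]
Op 4: c = malloc(6) -> c = 6; heap: [0-5 ALLOC][6-11 ALLOC][12-57 FREE]
Op 5: b = realloc(b, 27) -> b = 12; heap: [0-5 FREE][6-11 ALLOC][12-38 ALLOC][39-57 FREE]
Op 6: d = malloc(9) -> d = 39; heap: [0-5 FREE][6-11 ALLOC][12-38 ALLOC][39-47 ALLOC][48-57 FREE]
malloc(4): first-fit scan over [0-5 FREE][6-11 ALLOC][12-38 ALLOC][39-47 ALLOC][48-57 FREE] -> 0

Answer: 0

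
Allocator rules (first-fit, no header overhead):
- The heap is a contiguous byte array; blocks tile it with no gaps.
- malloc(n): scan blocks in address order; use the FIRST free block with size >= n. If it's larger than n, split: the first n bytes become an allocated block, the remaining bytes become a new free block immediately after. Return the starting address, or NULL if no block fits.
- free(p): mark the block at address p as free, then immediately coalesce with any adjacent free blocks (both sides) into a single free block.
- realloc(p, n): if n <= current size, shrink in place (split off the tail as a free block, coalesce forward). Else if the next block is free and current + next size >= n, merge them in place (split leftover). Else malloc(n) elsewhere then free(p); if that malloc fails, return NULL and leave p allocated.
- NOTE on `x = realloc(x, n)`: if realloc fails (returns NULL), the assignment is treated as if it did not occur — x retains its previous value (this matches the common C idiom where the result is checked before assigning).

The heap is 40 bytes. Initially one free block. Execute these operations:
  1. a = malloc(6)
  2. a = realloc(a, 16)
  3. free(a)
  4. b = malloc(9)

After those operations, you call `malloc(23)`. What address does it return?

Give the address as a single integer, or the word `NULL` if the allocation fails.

Op 1: a = malloc(6) -> a = 0; heap: [0-5 ALLOC][6-39 FREE]
Op 2: a = realloc(a, 16) -> a = 0; heap: [0-15 ALLOC][16-39 FREE]
Op 3: free(a) -> (freed a); heap: [0-39 FREE]
Op 4: b = malloc(9) -> b = 0; heap: [0-8 ALLOC][9-39 FREE]
malloc(23): first-fit scan over [0-8 ALLOC][9-39 FREE] -> 9

Answer: 9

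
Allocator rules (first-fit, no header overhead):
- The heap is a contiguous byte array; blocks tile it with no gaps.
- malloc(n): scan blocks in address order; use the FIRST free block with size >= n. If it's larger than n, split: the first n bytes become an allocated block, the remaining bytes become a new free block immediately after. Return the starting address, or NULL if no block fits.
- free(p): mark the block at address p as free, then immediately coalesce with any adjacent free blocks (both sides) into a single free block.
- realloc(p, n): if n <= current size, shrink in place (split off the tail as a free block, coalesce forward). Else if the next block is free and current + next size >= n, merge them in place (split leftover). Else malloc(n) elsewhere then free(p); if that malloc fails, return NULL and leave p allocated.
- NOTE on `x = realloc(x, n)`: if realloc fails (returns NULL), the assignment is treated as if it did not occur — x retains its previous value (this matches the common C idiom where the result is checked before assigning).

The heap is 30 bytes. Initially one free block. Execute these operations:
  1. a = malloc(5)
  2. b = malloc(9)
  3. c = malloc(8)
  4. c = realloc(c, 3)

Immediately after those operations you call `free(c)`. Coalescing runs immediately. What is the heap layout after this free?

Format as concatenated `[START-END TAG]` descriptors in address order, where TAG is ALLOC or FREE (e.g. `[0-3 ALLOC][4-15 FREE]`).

Answer: [0-4 ALLOC][5-13 ALLOC][14-29 FREE]

Derivation:
Op 1: a = malloc(5) -> a = 0; heap: [0-4 ALLOC][5-29 FREE]
Op 2: b = malloc(9) -> b = 5; heap: [0-4 ALLOC][5-13 ALLOC][14-29 FREE]
Op 3: c = malloc(8) -> c = 14; heap: [0-4 ALLOC][5-13 ALLOC][14-21 ALLOC][22-29 FREE]
Op 4: c = realloc(c, 3) -> c = 14; heap: [0-4 ALLOC][5-13 ALLOC][14-16 ALLOC][17-29 FREE]
free(c): c = 14 -> block [14-16 ALLOC]; mark free, coalesce with adjacent free neighbors -> [0-4 ALLOC][5-13 ALLOC][14-29 FREE]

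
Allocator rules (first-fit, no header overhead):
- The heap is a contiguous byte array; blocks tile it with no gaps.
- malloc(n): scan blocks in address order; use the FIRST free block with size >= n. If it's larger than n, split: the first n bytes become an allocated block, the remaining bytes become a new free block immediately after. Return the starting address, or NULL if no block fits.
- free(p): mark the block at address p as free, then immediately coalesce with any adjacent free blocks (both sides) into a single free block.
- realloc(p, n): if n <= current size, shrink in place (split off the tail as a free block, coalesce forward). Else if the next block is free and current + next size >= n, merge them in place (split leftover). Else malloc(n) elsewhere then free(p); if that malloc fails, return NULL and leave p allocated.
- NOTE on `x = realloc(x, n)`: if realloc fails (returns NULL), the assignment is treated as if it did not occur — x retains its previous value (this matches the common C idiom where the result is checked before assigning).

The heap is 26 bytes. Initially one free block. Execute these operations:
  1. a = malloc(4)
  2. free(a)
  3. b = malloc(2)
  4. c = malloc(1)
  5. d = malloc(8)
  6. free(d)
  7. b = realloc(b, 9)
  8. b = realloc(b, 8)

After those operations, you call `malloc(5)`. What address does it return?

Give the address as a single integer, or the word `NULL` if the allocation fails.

Answer: 11

Derivation:
Op 1: a = malloc(4) -> a = 0; heap: [0-3 ALLOC][4-25 FREE]
Op 2: free(a) -> (freed a); heap: [0-25 FREE]
Op 3: b = malloc(2) -> b = 0; heap: [0-1 ALLOC][2-25 FREE]
Op 4: c = malloc(1) -> c = 2; heap: [0-1 ALLOC][2-2 ALLOC][3-25 FREE]
Op 5: d = malloc(8) -> d = 3; heap: [0-1 ALLOC][2-2 ALLOC][3-10 ALLOC][11-25 FREE]
Op 6: free(d) -> (freed d); heap: [0-1 ALLOC][2-2 ALLOC][3-25 FREE]
Op 7: b = realloc(b, 9) -> b = 3; heap: [0-1 FREE][2-2 ALLOC][3-11 ALLOC][12-25 FREE]
Op 8: b = realloc(b, 8) -> b = 3; heap: [0-1 FREE][2-2 ALLOC][3-10 ALLOC][11-25 FREE]
malloc(5): first-fit scan over [0-1 FREE][2-2 ALLOC][3-10 ALLOC][11-25 FREE] -> 11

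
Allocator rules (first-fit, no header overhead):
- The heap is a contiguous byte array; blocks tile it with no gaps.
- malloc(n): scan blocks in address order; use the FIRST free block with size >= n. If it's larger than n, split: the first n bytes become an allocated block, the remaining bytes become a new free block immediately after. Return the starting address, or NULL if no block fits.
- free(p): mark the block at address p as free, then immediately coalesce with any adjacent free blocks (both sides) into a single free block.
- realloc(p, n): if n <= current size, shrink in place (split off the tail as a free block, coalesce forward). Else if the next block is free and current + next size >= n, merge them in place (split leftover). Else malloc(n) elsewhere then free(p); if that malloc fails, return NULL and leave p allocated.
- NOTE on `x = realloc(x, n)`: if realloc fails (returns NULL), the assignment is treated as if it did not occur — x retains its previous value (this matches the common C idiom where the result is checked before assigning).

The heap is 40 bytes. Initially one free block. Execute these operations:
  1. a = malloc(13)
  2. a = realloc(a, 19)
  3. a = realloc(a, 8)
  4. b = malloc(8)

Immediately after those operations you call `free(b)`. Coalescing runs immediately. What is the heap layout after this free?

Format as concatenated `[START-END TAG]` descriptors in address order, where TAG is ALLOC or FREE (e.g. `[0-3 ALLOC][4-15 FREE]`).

Op 1: a = malloc(13) -> a = 0; heap: [0-12 ALLOC][13-39 FREE]
Op 2: a = realloc(a, 19) -> a = 0; heap: [0-18 ALLOC][19-39 FREE]
Op 3: a = realloc(a, 8) -> a = 0; heap: [0-7 ALLOC][8-39 FREE]
Op 4: b = malloc(8) -> b = 8; heap: [0-7 ALLOC][8-15 ALLOC][16-39 FREE]
free(b): b = 8 -> block [8-15 ALLOC]; mark free, coalesce with adjacent free neighbors -> [0-7 ALLOC][8-39 FREE]

Answer: [0-7 ALLOC][8-39 FREE]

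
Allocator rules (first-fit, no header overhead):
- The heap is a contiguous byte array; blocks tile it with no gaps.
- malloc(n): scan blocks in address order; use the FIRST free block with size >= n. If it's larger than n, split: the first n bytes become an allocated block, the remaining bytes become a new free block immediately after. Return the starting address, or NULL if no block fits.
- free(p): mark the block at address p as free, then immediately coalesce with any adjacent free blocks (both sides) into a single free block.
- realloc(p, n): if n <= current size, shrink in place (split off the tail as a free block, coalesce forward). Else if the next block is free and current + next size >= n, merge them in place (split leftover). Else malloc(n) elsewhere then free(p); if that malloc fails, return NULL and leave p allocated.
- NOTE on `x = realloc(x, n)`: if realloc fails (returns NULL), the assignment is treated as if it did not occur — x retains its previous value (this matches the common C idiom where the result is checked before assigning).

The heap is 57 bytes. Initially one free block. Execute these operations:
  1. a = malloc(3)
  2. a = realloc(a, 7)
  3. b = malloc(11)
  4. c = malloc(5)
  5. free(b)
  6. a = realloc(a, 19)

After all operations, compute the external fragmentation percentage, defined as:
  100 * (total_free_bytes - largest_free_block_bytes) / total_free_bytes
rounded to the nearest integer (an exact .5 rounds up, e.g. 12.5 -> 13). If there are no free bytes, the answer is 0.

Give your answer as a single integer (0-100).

Answer: 45

Derivation:
Op 1: a = malloc(3) -> a = 0; heap: [0-2 ALLOC][3-56 FREE]
Op 2: a = realloc(a, 7) -> a = 0; heap: [0-6 ALLOC][7-56 FREE]
Op 3: b = malloc(11) -> b = 7; heap: [0-6 ALLOC][7-17 ALLOC][18-56 FREE]
Op 4: c = malloc(5) -> c = 18; heap: [0-6 ALLOC][7-17 ALLOC][18-22 ALLOC][23-56 FREE]
Op 5: free(b) -> (freed b); heap: [0-6 ALLOC][7-17 FREE][18-22 ALLOC][23-56 FREE]
Op 6: a = realloc(a, 19) -> a = 23; heap: [0-17 FREE][18-22 ALLOC][23-41 ALLOC][42-56 FREE]
Free blocks: [18 15] total_free=33 largest=18 -> 100*(33-18)/33 = 1500/33 ≈ 45.455 -> rounds to 45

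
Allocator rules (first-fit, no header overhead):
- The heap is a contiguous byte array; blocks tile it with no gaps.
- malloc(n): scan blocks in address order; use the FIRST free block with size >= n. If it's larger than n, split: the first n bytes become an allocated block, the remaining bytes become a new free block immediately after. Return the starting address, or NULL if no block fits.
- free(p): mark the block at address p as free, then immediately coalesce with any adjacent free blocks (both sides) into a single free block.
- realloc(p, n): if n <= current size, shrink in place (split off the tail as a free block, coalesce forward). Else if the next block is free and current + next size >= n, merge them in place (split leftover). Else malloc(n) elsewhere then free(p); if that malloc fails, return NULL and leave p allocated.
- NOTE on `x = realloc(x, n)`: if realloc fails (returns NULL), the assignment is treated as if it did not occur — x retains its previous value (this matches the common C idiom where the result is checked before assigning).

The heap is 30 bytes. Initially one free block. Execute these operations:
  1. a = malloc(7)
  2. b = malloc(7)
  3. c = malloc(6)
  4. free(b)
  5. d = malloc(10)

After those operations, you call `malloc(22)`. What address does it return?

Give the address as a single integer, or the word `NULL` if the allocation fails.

Op 1: a = malloc(7) -> a = 0; heap: [0-6 ALLOC][7-29 FREE]
Op 2: b = malloc(7) -> b = 7; heap: [0-6 ALLOC][7-13 ALLOC][14-29 FREE]
Op 3: c = malloc(6) -> c = 14; heap: [0-6 ALLOC][7-13 ALLOC][14-19 ALLOC][20-29 FREE]
Op 4: free(b) -> (freed b); heap: [0-6 ALLOC][7-13 FREE][14-19 ALLOC][20-29 FREE]
Op 5: d = malloc(10) -> d = 20; heap: [0-6 ALLOC][7-13 FREE][14-19 ALLOC][20-29 ALLOC]
malloc(22): first-fit scan over [0-6 ALLOC][7-13 FREE][14-19 ALLOC][20-29 ALLOC] -> NULL

Answer: NULL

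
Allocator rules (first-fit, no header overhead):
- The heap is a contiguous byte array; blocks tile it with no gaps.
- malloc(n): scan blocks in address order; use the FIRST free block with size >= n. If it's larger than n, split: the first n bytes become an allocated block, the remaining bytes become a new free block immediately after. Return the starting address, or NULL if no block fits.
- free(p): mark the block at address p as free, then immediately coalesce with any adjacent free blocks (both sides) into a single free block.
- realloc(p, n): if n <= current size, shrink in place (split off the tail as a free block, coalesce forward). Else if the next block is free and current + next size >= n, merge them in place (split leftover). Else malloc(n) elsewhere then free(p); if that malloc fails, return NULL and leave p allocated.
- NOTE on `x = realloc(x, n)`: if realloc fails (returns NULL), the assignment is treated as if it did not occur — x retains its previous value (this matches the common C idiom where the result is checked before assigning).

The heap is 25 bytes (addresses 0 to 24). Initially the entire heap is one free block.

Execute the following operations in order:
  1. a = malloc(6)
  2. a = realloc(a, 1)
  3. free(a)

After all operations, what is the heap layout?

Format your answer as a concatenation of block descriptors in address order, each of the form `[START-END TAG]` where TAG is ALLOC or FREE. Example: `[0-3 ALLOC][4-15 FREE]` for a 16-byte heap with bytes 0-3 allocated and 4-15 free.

Answer: [0-24 FREE]

Derivation:
Op 1: a = malloc(6) -> a = 0; heap: [0-5 ALLOC][6-24 FREE]
Op 2: a = realloc(a, 1) -> a = 0; heap: [0-0 ALLOC][1-24 FREE]
Op 3: free(a) -> (freed a); heap: [0-24 FREE]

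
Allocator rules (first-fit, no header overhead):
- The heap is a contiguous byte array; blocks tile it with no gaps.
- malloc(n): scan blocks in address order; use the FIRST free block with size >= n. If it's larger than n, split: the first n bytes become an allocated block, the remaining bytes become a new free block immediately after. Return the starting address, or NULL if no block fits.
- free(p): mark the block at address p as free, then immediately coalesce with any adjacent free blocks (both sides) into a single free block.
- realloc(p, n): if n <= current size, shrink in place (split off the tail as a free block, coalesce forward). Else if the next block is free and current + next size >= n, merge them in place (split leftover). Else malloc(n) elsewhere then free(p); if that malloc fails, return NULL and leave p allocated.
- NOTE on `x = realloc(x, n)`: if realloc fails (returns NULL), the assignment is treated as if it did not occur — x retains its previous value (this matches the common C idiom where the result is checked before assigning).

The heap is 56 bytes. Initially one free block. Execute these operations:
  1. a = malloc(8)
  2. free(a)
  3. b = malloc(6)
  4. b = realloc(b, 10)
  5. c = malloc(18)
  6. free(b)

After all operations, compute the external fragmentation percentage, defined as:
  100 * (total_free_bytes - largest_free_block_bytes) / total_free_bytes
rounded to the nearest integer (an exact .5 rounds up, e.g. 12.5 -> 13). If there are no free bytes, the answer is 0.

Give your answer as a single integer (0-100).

Answer: 26

Derivation:
Op 1: a = malloc(8) -> a = 0; heap: [0-7 ALLOC][8-55 FREE]
Op 2: free(a) -> (freed a); heap: [0-55 FREE]
Op 3: b = malloc(6) -> b = 0; heap: [0-5 ALLOC][6-55 FREE]
Op 4: b = realloc(b, 10) -> b = 0; heap: [0-9 ALLOC][10-55 FREE]
Op 5: c = malloc(18) -> c = 10; heap: [0-9 ALLOC][10-27 ALLOC][28-55 FREE]
Op 6: free(b) -> (freed b); heap: [0-9 FREE][10-27 ALLOC][28-55 FREE]
Free blocks: [10 28] total_free=38 largest=28 -> 100*(38-28)/38 = 1000/38 ≈ 26.316 -> rounds to 26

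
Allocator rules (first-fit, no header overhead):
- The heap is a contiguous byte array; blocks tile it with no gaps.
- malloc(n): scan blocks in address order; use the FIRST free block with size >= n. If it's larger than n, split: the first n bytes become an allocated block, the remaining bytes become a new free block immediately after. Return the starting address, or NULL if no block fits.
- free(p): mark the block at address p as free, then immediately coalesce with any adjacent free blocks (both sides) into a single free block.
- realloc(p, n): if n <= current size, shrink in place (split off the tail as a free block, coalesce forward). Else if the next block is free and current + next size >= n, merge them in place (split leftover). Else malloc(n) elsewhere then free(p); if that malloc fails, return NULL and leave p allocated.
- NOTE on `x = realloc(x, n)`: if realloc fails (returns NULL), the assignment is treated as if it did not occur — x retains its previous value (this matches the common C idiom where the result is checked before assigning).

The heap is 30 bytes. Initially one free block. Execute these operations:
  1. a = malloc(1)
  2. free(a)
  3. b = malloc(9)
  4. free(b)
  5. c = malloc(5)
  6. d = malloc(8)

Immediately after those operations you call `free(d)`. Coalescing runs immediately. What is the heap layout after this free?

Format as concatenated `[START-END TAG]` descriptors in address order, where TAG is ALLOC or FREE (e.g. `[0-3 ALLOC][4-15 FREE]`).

Answer: [0-4 ALLOC][5-29 FREE]

Derivation:
Op 1: a = malloc(1) -> a = 0; heap: [0-0 ALLOC][1-29 FREE]
Op 2: free(a) -> (freed a); heap: [0-29 FREE]
Op 3: b = malloc(9) -> b = 0; heap: [0-8 ALLOC][9-29 FREE]
Op 4: free(b) -> (freed b); heap: [0-29 FREE]
Op 5: c = malloc(5) -> c = 0; heap: [0-4 ALLOC][5-29 FREE]
Op 6: d = malloc(8) -> d = 5; heap: [0-4 ALLOC][5-12 ALLOC][13-29 FREE]
free(d): d = 5 -> block [5-12 ALLOC]; mark free, coalesce with adjacent free neighbors -> [0-4 ALLOC][5-29 FREE]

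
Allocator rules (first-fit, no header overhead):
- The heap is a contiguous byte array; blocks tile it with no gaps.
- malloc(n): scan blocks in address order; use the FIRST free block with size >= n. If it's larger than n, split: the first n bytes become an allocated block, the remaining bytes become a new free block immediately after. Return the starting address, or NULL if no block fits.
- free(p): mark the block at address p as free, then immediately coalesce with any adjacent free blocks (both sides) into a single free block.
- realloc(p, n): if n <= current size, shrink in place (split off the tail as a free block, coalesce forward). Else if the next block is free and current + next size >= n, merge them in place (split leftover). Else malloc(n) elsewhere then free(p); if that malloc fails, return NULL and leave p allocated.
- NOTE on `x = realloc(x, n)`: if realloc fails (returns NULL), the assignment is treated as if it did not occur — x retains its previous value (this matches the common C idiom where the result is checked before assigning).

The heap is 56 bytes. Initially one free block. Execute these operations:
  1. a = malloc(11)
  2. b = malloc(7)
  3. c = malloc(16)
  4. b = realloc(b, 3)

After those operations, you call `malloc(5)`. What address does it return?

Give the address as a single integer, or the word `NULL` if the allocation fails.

Answer: 34

Derivation:
Op 1: a = malloc(11) -> a = 0; heap: [0-10 ALLOC][11-55 FREE]
Op 2: b = malloc(7) -> b = 11; heap: [0-10 ALLOC][11-17 ALLOC][18-55 FREE]
Op 3: c = malloc(16) -> c = 18; heap: [0-10 ALLOC][11-17 ALLOC][18-33 ALLOC][34-55 FREE]
Op 4: b = realloc(b, 3) -> b = 11; heap: [0-10 ALLOC][11-13 ALLOC][14-17 FREE][18-33 ALLOC][34-55 FREE]
malloc(5): first-fit scan over [0-10 ALLOC][11-13 ALLOC][14-17 FREE][18-33 ALLOC][34-55 FREE] -> 34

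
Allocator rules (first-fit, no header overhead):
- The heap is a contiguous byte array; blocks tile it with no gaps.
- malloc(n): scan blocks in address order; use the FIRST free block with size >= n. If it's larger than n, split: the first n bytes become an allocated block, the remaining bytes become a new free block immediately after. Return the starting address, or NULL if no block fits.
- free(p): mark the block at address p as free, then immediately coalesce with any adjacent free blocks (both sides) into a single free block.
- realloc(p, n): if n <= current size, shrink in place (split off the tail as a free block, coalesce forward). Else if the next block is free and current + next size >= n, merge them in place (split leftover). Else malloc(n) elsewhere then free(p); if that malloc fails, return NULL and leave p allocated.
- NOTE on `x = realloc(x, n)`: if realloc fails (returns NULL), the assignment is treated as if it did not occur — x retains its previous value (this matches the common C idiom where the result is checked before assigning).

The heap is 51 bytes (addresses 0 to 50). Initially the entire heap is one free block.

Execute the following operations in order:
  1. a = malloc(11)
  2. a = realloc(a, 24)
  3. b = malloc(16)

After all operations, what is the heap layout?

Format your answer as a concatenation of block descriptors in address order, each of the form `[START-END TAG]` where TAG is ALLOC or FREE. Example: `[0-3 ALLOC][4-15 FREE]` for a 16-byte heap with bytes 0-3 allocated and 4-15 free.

Answer: [0-23 ALLOC][24-39 ALLOC][40-50 FREE]

Derivation:
Op 1: a = malloc(11) -> a = 0; heap: [0-10 ALLOC][11-50 FREE]
Op 2: a = realloc(a, 24) -> a = 0; heap: [0-23 ALLOC][24-50 FREE]
Op 3: b = malloc(16) -> b = 24; heap: [0-23 ALLOC][24-39 ALLOC][40-50 FREE]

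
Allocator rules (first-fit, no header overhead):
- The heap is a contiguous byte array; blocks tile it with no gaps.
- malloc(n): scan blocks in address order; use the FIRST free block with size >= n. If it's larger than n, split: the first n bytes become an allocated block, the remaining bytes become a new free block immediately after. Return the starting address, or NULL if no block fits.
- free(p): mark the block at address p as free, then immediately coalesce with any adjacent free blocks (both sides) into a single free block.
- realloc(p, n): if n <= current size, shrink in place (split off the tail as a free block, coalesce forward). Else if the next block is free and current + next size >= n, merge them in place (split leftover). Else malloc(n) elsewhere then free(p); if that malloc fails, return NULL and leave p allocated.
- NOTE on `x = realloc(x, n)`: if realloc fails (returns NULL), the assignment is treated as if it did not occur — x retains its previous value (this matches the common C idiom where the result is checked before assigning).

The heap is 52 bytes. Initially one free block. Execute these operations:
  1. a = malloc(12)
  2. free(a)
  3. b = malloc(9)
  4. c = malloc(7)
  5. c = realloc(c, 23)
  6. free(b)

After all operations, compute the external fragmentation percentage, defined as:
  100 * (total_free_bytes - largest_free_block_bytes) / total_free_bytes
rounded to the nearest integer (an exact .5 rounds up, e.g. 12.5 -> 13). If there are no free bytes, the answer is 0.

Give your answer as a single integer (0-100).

Op 1: a = malloc(12) -> a = 0; heap: [0-11 ALLOC][12-51 FREE]
Op 2: free(a) -> (freed a); heap: [0-51 FREE]
Op 3: b = malloc(9) -> b = 0; heap: [0-8 ALLOC][9-51 FREE]
Op 4: c = malloc(7) -> c = 9; heap: [0-8 ALLOC][9-15 ALLOC][16-51 FREE]
Op 5: c = realloc(c, 23) -> c = 9; heap: [0-8 ALLOC][9-31 ALLOC][32-51 FREE]
Op 6: free(b) -> (freed b); heap: [0-8 FREE][9-31 ALLOC][32-51 FREE]
Free blocks: [9 20] total_free=29 largest=20 -> 100*(29-20)/29 = 900/29 ≈ 31.034 -> rounds to 31

Answer: 31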